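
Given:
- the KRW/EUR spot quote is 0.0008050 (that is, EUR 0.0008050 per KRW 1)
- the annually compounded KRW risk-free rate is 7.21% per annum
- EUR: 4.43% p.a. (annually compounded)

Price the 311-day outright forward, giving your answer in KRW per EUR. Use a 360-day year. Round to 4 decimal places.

T = 311/360 years.
EUR accumulates by (1 + 0.0443)^(311/360) = 1.0381567893.
KRW accumulates by (1 + 0.0721)^(311/360) = 1.0619887992.
Forward (EUR per KRW) = 0.000805 × 1.0381567893 / 1.0619887992 = 0.0007869350562.
Quoted the other way: 1/0.0007869350562 = 1270.7529 KRW per EUR.

1270.7529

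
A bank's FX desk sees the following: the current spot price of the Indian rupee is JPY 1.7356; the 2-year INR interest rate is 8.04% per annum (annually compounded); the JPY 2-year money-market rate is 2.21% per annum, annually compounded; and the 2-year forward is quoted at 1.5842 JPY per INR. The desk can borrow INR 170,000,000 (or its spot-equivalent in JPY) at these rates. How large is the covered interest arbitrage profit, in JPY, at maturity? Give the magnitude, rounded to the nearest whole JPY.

T = 2 years.
Route A — deposit INR, sell forward: 170,000,000 × 1.16726416 × 1.5842 = JPY 314,360,579.99.
Route B — convert at spot, deposit JPY: 170,000,000 × 1.7356 × 1.04468841 = JPY 308,237,404.75.
The quoted forward overvalues INR, so borrow JPY, buy INR at spot, deposit the INR at 8.04%, and sell the proceeds forward at 1.5842.
Profit = 314,360,579.99 − 308,237,404.75 = JPY 6,123,175.

JPY 6,123,175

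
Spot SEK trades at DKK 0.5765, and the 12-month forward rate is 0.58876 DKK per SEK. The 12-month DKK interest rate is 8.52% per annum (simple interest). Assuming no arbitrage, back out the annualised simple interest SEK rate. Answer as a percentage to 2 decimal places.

T = 1 year.
F/S = 0.58876/0.5765 = 1.0212663 = (growth of DKK) / (growth of SEK).
The DKK side grows by 1 + 0.0852×1 = 1.085200.
So the SEK growth factor = 1.0626024.
r = (1.0626024 − 1)/1 = 0.062602 → 6.26%.

6.26%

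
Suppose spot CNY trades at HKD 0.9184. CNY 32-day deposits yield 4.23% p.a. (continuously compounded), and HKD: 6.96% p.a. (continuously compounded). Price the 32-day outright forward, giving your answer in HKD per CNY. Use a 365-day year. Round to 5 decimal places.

0.92060

T = 32/365 years.
HKD accumulates by e^(0.0696×32/365) = 1.0061206.
CNY accumulates by e^(0.0423×32/365) = 1.0037154.
CIP: F = S · (grow HKD)/(grow CNY) = 0.9184 × 1.0061206/1.0037154 = 0.9206008 HKD per CNY.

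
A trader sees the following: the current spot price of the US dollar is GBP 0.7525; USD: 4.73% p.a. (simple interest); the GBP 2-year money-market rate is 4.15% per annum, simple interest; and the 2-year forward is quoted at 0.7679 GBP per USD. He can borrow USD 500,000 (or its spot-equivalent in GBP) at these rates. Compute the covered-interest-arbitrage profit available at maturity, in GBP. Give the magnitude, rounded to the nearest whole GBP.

GBP 12,793

T = 2 years.
Route A — deposit USD, sell forward: 500,000 × 1.094600 × 0.7679 = GBP 420,271.67.
Route B — convert at spot, deposit GBP: 500,000 × 0.7525 × 1.083000 = GBP 407,478.75.
The quoted forward overvalues USD, so borrow GBP, buy USD at spot, deposit the USD at 4.73%, and sell the proceeds forward at 0.7679.
Profit = 420,271.67 − 407,478.75 = GBP 12,793.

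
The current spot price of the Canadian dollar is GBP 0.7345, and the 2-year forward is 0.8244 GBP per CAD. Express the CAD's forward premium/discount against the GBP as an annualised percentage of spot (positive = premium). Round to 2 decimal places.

+6.12%

T = 2 years.
CAD trades forward at +12.23962% vs spot over the period.
×(1/T) gives 6.12% p.a.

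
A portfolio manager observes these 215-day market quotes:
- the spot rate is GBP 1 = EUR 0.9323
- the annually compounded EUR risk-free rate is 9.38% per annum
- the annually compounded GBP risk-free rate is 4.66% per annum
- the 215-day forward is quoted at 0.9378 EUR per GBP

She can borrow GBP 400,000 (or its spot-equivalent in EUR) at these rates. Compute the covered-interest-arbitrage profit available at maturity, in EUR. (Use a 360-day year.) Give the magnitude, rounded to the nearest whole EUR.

EUR 7,969

T = 215/360 years.
Invest the GBP and cover forward: 400,000 × 1.02757491 × 0.9378 = EUR 385,463.90.
Convert at spot and invest in EUR: 400,000 × 0.9323 × 1.05500518 = EUR 393,432.53.
The quoted forward undervalues GBP, so borrow GBP, convert to EUR at spot, deposit the EUR at 9.38%, and buy GBP forward at 0.9378 to cover the loan.
Profit = 393,432.53 − 385,463.90 = EUR 7,969.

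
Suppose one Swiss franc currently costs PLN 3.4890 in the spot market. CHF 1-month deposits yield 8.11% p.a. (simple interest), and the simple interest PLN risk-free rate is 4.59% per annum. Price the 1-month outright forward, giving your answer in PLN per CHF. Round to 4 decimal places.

T = 1/12 years.
Growth of 1 PLN over T: 1 + 0.0459×1/12 = 1.003825.
Growth of 1 CHF over T: 1 + 0.0811×1/12 = 1.0067583.
Forward (PLN per CHF) = 3.489 × 1.003825 / 1.0067583 = 3.478834.

3.4788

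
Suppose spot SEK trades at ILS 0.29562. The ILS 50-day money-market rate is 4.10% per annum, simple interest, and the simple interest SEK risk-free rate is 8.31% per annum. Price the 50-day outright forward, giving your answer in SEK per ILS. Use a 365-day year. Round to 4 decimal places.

T = 50/365 years.
ILS accumulates by 1 + 0.0410×50/365 = 1.0056164.
Growth of 1 SEK over T: 1 + 0.0831×50/365 = 1.0113836.
So F = 0.29562 × 1.0056164 / 1.0113836 = 0.2939343 (ILS/SEK).
Quoted the other way: 1/0.2939343 = 3.4021 SEK per ILS.

3.4021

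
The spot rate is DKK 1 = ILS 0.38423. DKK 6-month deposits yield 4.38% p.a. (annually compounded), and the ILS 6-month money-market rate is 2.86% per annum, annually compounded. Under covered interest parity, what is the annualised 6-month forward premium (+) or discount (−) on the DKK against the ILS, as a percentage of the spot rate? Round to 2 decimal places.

T = 6/12 years.
CIP forward (ILS per DKK) = 0.38423 × 1.0141992/1.0216653 = 0.38142213.
(F − S)/S ÷ T = (0.38142213 − 0.38423)/0.38423/(6/12) = -0.014616 → -1.46%.

-1.46%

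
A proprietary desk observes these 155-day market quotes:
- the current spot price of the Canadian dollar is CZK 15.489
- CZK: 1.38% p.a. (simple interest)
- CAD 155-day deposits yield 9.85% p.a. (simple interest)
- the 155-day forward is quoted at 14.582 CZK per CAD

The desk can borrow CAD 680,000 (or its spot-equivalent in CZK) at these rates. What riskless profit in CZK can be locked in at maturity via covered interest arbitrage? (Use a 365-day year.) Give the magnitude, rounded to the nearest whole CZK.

CZK 263,719

T = 155/365 years.
Invest the CAD and cover forward: 680,000 × 1.0418287671 × 14.582 = CZK 10,330,524.02.
Convert at spot and invest in CZK: 680,000 × 15.489 × 1.005860274 = CZK 10,594,243.45.
The quoted forward undervalues CAD, so borrow CAD, convert to CZK at spot, deposit the CZK at 1.38%, and buy CAD forward at 14.582 to cover the loan.
Arbitrage profit = |10,330,524.02 − 10,594,243.45| = CZK 263,719.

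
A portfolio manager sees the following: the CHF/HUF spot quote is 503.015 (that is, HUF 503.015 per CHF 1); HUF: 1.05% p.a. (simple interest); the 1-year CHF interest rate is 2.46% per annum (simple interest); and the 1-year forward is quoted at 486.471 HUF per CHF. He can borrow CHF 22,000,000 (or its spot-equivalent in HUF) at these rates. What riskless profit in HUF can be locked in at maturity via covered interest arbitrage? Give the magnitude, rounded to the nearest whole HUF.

HUF 216,886,360

T = 1 year.
Invest the CHF and cover forward: 22,000,000 × 1.024600 × 486.471 = HUF 10,965,640,105.20.
Convert at spot and invest in HUF: 22,000,000 × 503.015 × 1.010500 = HUF 11,182,526,465.00.
The quoted forward undervalues CHF, so borrow CHF, convert to HUF at spot, deposit the HUF at 1.05%, and buy CHF forward at 486.471 to cover the loan.
The gap between the two covered legs is HUF 216,886,360.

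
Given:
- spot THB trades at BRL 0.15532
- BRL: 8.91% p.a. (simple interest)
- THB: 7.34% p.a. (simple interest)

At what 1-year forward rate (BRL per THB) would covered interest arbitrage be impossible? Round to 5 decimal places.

T = 1 year.
BRL growth factor: 1 + 0.0891×1 = 1.089100.
Growth of 1 THB over T: 1 + 0.0734×1 = 1.073400.
So F = 0.15532 × 1.089100 / 1.073400 = 0.1575918 (BRL/THB).

0.15759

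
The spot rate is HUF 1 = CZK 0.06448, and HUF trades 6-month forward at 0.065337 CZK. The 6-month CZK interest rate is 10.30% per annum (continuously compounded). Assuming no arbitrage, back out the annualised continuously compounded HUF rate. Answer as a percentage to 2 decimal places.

7.66%

T = 6/12 years.
F/S = 0.065337/0.06448 = 1.0132909 = (growth of CZK) / (growth of HUF).
CZK growth factor: e^(0.1030×6/12) = 1.0528492.
Hence g_HUF = 1.0390394.
Take logs: ln 1.0390394 / (6/12) = 0.076593, so 7.66%.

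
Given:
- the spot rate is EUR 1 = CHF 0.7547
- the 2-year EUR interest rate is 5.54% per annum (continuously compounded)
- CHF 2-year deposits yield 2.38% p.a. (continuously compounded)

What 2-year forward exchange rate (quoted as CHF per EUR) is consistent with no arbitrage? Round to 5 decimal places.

T = 2 years.
CHF growth factor: e^(0.0238×2) = 1.0487511.
EUR growth factor: e^(0.0554×2) = 1.1171715.
CIP: F = S · (grow CHF)/(grow EUR) = 0.7547 × 1.0487511/1.1171715 = 0.7084789 CHF per EUR.

0.70848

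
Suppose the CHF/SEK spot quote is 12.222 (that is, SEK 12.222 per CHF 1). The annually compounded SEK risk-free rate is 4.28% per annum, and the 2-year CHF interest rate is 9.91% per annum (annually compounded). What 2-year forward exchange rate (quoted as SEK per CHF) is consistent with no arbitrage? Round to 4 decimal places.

T = 2 years.
Growth of 1 SEK over T: (1 + 0.0428)^2 = 1.08743184.
CHF growth factor: (1 + 0.0991)^2 = 1.20802081.
CIP: F = S · (grow SEK)/(grow CHF) = 12.222 × 1.08743184/1.20802081 = 11.001956 SEK per CHF.

11.0020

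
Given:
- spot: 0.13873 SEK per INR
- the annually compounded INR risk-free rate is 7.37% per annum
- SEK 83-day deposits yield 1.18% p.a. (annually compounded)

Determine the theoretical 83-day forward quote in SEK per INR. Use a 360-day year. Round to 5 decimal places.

0.13684

T = 83/360 years.
Growth of 1 SEK over T: (1 + 0.0118)^(83/360) = 1.0027083.
Growth of 1 INR over T: (1 + 0.0737)^(83/360) = 1.0165301.
CIP: F = S · (grow SEK)/(grow INR) = 0.13873 × 1.0027083/1.0165301 = 0.1368437 SEK per INR.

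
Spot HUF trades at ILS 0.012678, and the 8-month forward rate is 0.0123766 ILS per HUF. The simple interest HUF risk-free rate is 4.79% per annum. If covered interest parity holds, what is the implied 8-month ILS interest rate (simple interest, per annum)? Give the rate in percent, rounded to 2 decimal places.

1.11%

T = 8/12 years.
F/S = 0.0123766/0.012678 = 0.9762265 = (growth of ILS) / (growth of HUF).
HUF growth factor: 1 + 0.0479×8/12 = 1.0319333.
Hence g_ILS = 1.0074006.
(1.0074006 − 1)/T = 0.011101, i.e. 1.11%.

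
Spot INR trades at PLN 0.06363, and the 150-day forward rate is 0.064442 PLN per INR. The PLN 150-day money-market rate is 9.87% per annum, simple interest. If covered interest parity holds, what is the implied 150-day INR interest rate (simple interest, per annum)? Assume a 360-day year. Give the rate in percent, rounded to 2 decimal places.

6.72%

T = 150/360 years.
By CIP, F/S equals the PLN-to-INR growth ratio: 0.064442/0.06363 = 1.0127613.
PLN growth factor: 1 + 0.0987×150/360 = 1.041125.
So the INR growth factor = 1.0280063.
(1.0280063 − 1)/T = 0.067215, i.e. 6.72%.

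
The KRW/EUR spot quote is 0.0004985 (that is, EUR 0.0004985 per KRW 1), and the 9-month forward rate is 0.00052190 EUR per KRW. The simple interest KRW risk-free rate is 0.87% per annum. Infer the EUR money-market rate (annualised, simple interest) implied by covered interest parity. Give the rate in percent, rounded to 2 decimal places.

T = 9/12 years.
CIP gives F = S · g_EUR/g_KRW, so g_EUR/g_KRW = 0.0005219/0.0004985 = 1.0469408.
The KRW side grows by 1 + 0.0087×9/12 = 1.006525.
So the EUR growth factor = 1.0537721.
(1.0537721 − 1)/T = 0.071696, i.e. 7.17%.

7.17%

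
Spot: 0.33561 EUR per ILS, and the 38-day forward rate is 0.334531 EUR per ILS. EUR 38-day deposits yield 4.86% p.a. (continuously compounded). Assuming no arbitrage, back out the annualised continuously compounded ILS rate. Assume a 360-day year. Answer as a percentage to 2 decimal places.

T = 38/360 years.
F/S = 0.334531/0.33561 = 0.9967850 = (growth of EUR) / (growth of ILS).
The EUR side grows by e^(0.0486×38/360) = 1.0051432.
So the ILS growth factor = 1.0083852.
r = ln(1.0083852)/(38/360) = 0.079108 → 7.91%.

7.91%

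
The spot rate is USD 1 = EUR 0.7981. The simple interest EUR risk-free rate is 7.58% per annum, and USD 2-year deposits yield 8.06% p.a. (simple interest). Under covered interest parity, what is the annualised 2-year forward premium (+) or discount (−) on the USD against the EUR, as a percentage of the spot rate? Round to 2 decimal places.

T = 2 years.
No-arbitrage forward: 0.7981 × 1.151600 / 1.161200 = 0.7915019 EUR/USD.
Annualised premium = (F − S)/S × (1/T) = (0.7915019 − 0.7981)/0.7981 ÷ 2 = -0.41%.

-0.41%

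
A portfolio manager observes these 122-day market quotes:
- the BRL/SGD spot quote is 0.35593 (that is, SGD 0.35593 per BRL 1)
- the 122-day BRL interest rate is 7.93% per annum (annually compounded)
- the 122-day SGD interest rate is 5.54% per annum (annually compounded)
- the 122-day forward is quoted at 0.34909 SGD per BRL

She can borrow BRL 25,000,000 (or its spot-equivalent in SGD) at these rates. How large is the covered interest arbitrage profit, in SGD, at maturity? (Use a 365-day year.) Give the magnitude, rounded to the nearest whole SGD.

T = 122/365 years.
Keep in BRL, deliver into the forward: 25,000,000·1.025835347·0.34909 = SGD 8,952,721.53.
Swap to SGD now, deposit: 25,000,000·0.35593·1.018185908 = SGD 9,060,072.76.
The quoted forward undervalues BRL, so borrow BRL, convert to SGD at spot, deposit the SGD at 5.54%, and buy BRL forward at 0.34909 to cover the loan.
Profit = 9,060,072.76 − 8,952,721.53 = SGD 107,351.

SGD 107,351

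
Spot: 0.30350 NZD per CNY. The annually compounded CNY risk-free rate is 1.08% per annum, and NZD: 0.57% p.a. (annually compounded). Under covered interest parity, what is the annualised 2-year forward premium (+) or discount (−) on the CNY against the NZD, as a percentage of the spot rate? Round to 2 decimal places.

-0.50%

T = 2 years.
No-arbitrage forward: 0.3035 × 1.0114325 / 1.0217166 = 0.30044512 NZD/CNY.
(F − S)/S ÷ T = (0.30044512 − 0.3035)/0.3035/2 = -0.005033 → -0.50%.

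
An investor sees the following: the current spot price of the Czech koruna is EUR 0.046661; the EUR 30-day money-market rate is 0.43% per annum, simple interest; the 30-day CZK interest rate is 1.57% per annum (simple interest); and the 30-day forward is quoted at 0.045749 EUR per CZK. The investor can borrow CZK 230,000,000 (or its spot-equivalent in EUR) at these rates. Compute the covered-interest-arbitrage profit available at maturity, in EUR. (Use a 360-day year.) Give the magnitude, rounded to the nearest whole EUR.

T = 30/360 years.
Keep in CZK, deliver into the forward: 230,000,000·1.0013083333·0.045749 = EUR 10,536,036.64.
Swap to EUR now, deposit: 230,000,000·0.046661·1.0003583333 = EUR 10,735,875.64.
The quoted forward undervalues CZK, so borrow CZK, convert to EUR at spot, deposit the EUR at 0.43%, and buy CZK forward at 0.045749 to cover the loan.
Arbitrage profit = |10,536,036.64 − 10,735,875.64| = EUR 199,839.

EUR 199,839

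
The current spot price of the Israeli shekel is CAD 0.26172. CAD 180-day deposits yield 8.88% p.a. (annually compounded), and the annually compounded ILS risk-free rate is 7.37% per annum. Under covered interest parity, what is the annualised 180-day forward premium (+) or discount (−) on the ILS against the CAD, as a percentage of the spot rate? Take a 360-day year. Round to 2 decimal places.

+1.40%

T = 180/360 years.
CIP forward (CAD per ILS) = 0.26172 × 1.0434558/1.036195 = 0.26355392.
Annualised premium = (F − S)/S × (1/T) = (0.26355392 − 0.26172)/0.26172 ÷ (180/360) = 1.40%.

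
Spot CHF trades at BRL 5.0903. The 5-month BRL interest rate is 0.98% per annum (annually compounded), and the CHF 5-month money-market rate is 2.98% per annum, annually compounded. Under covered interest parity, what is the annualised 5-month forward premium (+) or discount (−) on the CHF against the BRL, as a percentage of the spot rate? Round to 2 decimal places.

-1.95%

T = 5/12 years.
No-arbitrage forward: 5.0903 × 1.0040717 / 1.0123104 = 5.0488725 BRL/CHF.
Annualised premium = (F − S)/S × (1/T) = (5.0488725 − 5.0903)/5.0903 ÷ (5/12) = -1.95%.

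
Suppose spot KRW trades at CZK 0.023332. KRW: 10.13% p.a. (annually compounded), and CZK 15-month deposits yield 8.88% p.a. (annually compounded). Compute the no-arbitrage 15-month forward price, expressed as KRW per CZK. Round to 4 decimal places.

T = 15/12 years.
CZK growth factor: (1 + 0.0888)^(15/12) = 1.11220576.
Growth of 1 KRW over T: (1 + 0.1013)^(15/12) = 1.12818949.
Forward (CZK per KRW) = 0.023332 × 1.11220576 / 1.12818949 = 0.023001442.
Quoted the other way: 1/0.023001442 = 43.4755 KRW per CZK.

43.4755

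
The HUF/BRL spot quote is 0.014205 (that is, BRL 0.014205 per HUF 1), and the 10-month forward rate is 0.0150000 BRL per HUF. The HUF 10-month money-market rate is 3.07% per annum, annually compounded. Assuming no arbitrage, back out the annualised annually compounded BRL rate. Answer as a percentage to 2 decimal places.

T = 10/12 years.
CIP gives F = S · g_BRL/g_HUF, so g_BRL/g_HUF = 0.015/0.014205 = 1.0559662.
The HUF side grows by (1 + 0.0307)^(10/12) = 1.0255187.
Hence g_BRL = 1.0829131.
r = 1.0829131^(12/10) − 1 = 0.100303 → 10.03%.

10.03%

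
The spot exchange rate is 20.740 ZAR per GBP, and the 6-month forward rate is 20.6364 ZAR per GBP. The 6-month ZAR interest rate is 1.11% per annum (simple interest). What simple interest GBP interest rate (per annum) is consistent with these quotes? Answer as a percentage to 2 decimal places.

T = 6/12 years.
By CIP, F/S equals the ZAR-to-GBP growth ratio: 20.6364/20.74 = 0.9950048.
The ZAR side grows by 1 + 0.0111×6/12 = 1.005550.
Hence g_GBP = 1.0105981.
(1.0105981 − 1)/T = 0.021196, i.e. 2.12%.

2.12%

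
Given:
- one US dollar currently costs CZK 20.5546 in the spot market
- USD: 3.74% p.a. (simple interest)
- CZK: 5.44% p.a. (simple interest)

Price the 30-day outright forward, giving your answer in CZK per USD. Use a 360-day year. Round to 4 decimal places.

20.5836

T = 30/360 years.
Growth of 1 CZK over T: 1 + 0.0544×30/360 = 1.00453333.
USD growth factor: 1 + 0.0374×30/360 = 1.00311667.
Forward (CZK per USD) = 20.5546 × 1.00453333 / 1.00311667 = 20.583628.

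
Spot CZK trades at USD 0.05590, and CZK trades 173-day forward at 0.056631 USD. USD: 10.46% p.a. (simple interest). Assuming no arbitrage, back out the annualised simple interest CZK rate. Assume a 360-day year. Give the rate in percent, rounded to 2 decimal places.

7.64%

T = 173/360 years.
By CIP, F/S equals the USD-to-CZK growth ratio: 0.056631/0.0559 = 1.0130769.
The USD side grows by 1 + 0.1046×173/360 = 1.0502661.
So the CZK growth factor = 1.0367092.
r = (1.0367092 − 1)/(173/360) = 0.076389 → 7.64%.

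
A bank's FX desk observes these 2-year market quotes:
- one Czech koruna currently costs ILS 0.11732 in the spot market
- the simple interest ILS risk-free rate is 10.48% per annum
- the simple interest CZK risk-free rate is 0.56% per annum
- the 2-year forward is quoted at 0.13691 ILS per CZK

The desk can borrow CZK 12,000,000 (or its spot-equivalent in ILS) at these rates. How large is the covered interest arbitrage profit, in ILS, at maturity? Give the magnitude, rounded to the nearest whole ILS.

ILS 41,603

T = 2 years.
Keep in CZK, deliver into the forward: 12,000,000·1.011200·0.13691 = ILS 1,661,320.70.
Swap to ILS now, deposit: 12,000,000·0.11732·1.209600 = ILS 1,702,923.26.
The quoted forward undervalues CZK, so borrow CZK, convert to ILS at spot, deposit the ILS at 10.48%, and buy CZK forward at 0.13691 to cover the loan.
The gap between the two covered legs is ILS 41,603.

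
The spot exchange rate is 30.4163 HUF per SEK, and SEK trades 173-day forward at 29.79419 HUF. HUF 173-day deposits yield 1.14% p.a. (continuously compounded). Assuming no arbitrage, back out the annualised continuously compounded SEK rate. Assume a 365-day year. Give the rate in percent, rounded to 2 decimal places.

T = 173/365 years.
F/S = 29.79419/30.4163 = 0.9795468 = (growth of HUF) / (growth of SEK).
The HUF side grows by e^(0.0114×173/365) = 1.0054179.
Hence g_SEK = 1.0264113.
Take logs: ln 1.0264113 / (173/365) = 0.055000, so 5.50%.

5.50%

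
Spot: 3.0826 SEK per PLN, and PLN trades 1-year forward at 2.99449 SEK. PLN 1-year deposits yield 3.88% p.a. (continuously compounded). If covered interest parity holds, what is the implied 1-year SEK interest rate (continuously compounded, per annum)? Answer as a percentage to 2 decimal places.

T = 1 year.
By CIP, F/S equals the SEK-to-PLN growth ratio: 2.99449/3.0826 = 0.9714170.
PLN growth factor: e^(0.0388×1) = 1.0395626.
So the SEK growth factor = 1.0098488.
Take logs: ln 1.0098488 / 1 = 0.009801, so 0.98%.

0.98%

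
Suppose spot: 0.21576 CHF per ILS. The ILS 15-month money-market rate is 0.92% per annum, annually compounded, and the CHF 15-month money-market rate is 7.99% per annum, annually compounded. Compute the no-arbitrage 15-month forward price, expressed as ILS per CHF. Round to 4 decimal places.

T = 15/12 years.
CHF growth factor: (1 + 0.0799)^(15/12) = 1.1008532.
ILS accumulates by (1 + 0.0092)^(15/12) = 1.0115132.
Forward (CHF per ILS) = 0.21576 × 1.1008532 / 1.0115132 = 0.2348166.
Invert for ILS per CHF: 1 / 0.2348166 = 4.2586.

4.2586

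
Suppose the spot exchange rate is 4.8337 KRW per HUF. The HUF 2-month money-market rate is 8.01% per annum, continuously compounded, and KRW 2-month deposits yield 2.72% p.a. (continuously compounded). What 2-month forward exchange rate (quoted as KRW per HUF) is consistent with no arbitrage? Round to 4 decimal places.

4.7913

T = 2/12 years.
KRW accumulates by e^(0.0272×2/12) = 1.0045436.
Growth of 1 HUF over T: e^(0.0801×2/12) = 1.0134395.
Forward (KRW per HUF) = 4.8337 × 1.0045436 / 1.0134395 = 4.791270.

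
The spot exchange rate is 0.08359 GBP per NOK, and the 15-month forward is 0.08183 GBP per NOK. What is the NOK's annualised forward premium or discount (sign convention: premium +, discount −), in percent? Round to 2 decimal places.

T = 15/12 years.
Period premium: (0.08183 − 0.08359)/0.08359 = -0.0210552.
Annualise by dividing by T: -0.0210552 / (15/12) = -0.016844 → -1.68%.

-1.68%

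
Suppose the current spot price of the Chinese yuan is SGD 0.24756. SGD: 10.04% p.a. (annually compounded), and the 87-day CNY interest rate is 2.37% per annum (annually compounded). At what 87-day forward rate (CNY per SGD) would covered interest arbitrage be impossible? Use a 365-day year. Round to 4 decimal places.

3.9705

T = 87/365 years.
SGD accumulates by (1 + 0.1004)^(87/365) = 1.0230664.
CNY growth factor: (1 + 0.0237)^(87/365) = 1.0055988.
CIP: F = S · (grow SGD)/(grow CNY) = 0.24756 × 1.0230664/1.0055988 = 0.2518602 SGD per CNY.
Quoted the other way: 1/0.2518602 = 3.9705 CNY per SGD.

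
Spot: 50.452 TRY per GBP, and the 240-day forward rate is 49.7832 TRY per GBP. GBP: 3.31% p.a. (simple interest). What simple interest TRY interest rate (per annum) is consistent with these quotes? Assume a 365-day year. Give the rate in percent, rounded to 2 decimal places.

T = 240/365 years.
F/S = 49.7832/50.452 = 0.9867438 = (growth of TRY) / (growth of GBP).
The GBP side grows by 1 + 0.0331×240/365 = 1.0217644.
That pins the TRY growth at 1.0082197.
(1.0082197 − 1)/T = 0.012501, i.e. 1.25%.

1.25%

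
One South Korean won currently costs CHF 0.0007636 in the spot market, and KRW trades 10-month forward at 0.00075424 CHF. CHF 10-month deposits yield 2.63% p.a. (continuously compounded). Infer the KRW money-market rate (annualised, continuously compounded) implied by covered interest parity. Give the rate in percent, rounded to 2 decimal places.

T = 10/12 years.
F/S = 0.00075424/0.0007636 = 0.9877423 = (growth of CHF) / (growth of KRW).
The CHF side grows by e^(0.0263×10/12) = 1.0221586.
That pins the KRW growth at 1.0348434.
Take logs: ln 1.0348434 / (10/12) = 0.041100, so 4.11%.

4.11%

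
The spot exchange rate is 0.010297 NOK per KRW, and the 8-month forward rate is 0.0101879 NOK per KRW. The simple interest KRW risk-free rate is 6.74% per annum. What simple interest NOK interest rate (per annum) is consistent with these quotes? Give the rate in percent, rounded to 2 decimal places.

5.08%

T = 8/12 years.
CIP gives F = S · g_NOK/g_KRW, so g_NOK/g_KRW = 0.0101879/0.010297 = 0.9894047.
KRW growth factor: 1 + 0.0674×8/12 = 1.0449333.
Hence g_NOK = 1.0338619.
r = (1.0338619 − 1)/(8/12) = 0.050793 → 5.08%.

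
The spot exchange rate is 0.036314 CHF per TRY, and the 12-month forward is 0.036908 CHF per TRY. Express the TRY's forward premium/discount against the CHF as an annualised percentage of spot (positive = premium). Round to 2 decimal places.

T = 1 year.
Period premium: (0.036908 − 0.036314)/0.036314 = 0.0163573.
Annualise by dividing by T: 0.0163573 / 1 = 0.016357 → 1.64%.

+1.64%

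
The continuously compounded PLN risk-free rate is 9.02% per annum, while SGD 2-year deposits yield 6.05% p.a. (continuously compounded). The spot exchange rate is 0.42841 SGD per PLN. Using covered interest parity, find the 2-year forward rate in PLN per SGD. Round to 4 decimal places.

2.4771

T = 2 years.
SGD accumulates by e^(0.0605×2) = 1.1286249.
PLN accumulates by e^(0.0902×2) = 1.1976963.
So F = 0.42841 × 1.1286249 / 1.1976963 = 0.4037035 (SGD/PLN).
Invert for PLN per SGD: 1 / 0.4037035 = 2.4771.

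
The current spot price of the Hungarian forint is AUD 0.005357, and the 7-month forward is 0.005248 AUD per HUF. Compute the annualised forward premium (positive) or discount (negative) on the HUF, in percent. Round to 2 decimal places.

T = 7/12 years.
Period premium: (0.005248 − 0.005357)/0.005357 = -0.0203472.
×(1/T) gives -3.49% p.a.

-3.49%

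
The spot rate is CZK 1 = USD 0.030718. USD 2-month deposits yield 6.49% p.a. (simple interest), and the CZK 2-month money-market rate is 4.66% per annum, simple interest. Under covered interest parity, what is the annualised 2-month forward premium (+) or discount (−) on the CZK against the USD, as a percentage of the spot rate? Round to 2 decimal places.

+1.82%

T = 2/12 years.
F = S · g_USD/g_CZK = 0.030718 × 1.0108167/1.0077667 = 0.030810968.
Annualised premium = (F − S)/S × (1/T) = (0.030810968 − 0.030718)/0.030718 ÷ (2/12) = 1.82%.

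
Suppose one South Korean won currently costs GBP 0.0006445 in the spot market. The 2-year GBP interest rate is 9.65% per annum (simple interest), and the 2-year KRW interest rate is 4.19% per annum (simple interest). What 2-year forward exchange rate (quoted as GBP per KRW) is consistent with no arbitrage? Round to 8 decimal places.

T = 2 years.
GBP growth factor: 1 + 0.0965×2 = 1.193000.
KRW growth factor: 1 + 0.0419×2 = 1.083800.
So F = 0.0006445 × 1.193000 / 1.083800 = 0.0007094376 (GBP/KRW).

0.00070944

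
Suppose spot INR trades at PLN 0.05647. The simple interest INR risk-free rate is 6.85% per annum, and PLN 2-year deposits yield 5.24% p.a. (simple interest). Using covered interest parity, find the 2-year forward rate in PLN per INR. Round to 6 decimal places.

0.054871

T = 2 years.
PLN accumulates by 1 + 0.0524×2 = 1.104800.
Growth of 1 INR over T: 1 + 0.0685×2 = 1.137000.
So F = 0.05647 × 1.104800 / 1.137000 = 0.05487076 (PLN/INR).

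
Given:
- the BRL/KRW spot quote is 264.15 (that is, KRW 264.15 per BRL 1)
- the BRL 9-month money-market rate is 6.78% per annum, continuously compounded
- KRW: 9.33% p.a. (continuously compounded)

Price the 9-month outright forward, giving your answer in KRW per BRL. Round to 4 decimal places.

T = 9/12 years.
Growth of 1 KRW over T: e^(0.0933×9/12) = 1.072481369.
Growth of 1 BRL over T: e^(0.0678×9/12) = 1.052165057.
So F = 264.15 × 1.072481369 / 1.052165057 = 269.250487 (KRW/BRL).

269.2505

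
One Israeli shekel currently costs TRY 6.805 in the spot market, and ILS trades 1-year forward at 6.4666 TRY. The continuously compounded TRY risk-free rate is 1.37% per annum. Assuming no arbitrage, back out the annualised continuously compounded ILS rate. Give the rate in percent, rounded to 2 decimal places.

T = 1 year.
CIP gives F = S · g_TRY/g_ILS, so g_TRY/g_ILS = 6.4666/6.805 = 0.9502719.
TRY growth factor: e^(0.0137×1) = 1.0137943.
So the ILS growth factor = 1.0668466.
r = ln(1.0668466)/1 = 0.064707 → 6.47%.

6.47%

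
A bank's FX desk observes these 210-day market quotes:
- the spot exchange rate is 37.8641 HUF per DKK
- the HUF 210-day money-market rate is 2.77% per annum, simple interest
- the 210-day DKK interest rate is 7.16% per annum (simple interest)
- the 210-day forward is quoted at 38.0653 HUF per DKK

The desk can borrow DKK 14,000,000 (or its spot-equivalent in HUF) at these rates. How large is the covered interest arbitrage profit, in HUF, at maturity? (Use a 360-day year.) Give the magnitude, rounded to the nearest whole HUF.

T = 210/360 years.
Keep in DKK, deliver into the forward: 14,000,000·1.04176666667·38.0653 = HUF 555,172,249.76.
Swap to HUF now, deposit: 14,000,000·37.8641·1.01615833333 = HUF 538,662,890.49.
The quoted forward overvalues DKK, so borrow HUF, buy DKK at spot, deposit the DKK at 7.16%, and sell the proceeds forward at 38.0653.
The gap between the two covered legs is HUF 16,509,359.

HUF 16,509,359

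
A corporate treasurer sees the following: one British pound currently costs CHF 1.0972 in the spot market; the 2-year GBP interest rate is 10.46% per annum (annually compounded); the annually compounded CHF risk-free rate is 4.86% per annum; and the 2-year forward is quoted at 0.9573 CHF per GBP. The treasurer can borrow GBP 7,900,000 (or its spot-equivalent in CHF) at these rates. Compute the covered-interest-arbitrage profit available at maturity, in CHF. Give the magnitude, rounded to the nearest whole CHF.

CHF 303,346

T = 2 years.
Invest the GBP and cover forward: 7,900,000 × 1.22014116 × 0.9573 = CHF 9,227,524.95.
Convert at spot and invest in CHF: 7,900,000 × 1.0972 × 1.09956196 = CHF 9,530,871.12.
The quoted forward undervalues GBP, so borrow GBP, convert to CHF at spot, deposit the CHF at 4.86%, and buy GBP forward at 0.9573 to cover the loan.
The gap between the two covered legs is CHF 303,346.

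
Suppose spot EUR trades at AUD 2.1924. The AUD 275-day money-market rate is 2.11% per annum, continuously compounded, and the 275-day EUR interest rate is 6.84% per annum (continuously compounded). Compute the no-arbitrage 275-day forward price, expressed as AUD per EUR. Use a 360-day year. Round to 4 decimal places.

T = 275/360 years.
AUD accumulates by e^(0.0211×275/360) = 1.0162487.
EUR growth factor: e^(0.0684×275/360) = 1.0536391.
Forward (AUD per EUR) = 2.1924 × 1.0162487 / 1.0536391 = 2.114598.

2.1146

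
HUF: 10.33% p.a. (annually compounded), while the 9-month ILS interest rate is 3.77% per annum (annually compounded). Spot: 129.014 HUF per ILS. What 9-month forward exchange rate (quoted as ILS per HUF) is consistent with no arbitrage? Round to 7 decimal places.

0.0074028

T = 9/12 years.
HUF growth factor: (1 + 0.1033)^(9/12) = 1.0765153.
ILS accumulates by (1 + 0.0377)^(9/12) = 1.0281438.
CIP: F = S · (grow HUF)/(grow ILS) = 129.014 × 1.0765153/1.0281438 = 135.0838 HUF per ILS.
Invert for ILS per HUF: 1 / 135.0838 = 0.0074028.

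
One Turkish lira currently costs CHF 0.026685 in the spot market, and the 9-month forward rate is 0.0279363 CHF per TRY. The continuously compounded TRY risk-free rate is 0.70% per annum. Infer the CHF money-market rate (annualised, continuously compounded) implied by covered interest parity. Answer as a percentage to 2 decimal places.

6.81%

T = 9/12 years.
CIP gives F = S · g_CHF/g_TRY, so g_CHF/g_TRY = 0.0279363/0.026685 = 1.0468915.
The TRY side grows by e^(0.0070×9/12) = 1.0052638.
That pins the CHF growth at 1.0524021.
Take logs: ln 1.0524021 / (9/12) = 0.068100, so 6.81%.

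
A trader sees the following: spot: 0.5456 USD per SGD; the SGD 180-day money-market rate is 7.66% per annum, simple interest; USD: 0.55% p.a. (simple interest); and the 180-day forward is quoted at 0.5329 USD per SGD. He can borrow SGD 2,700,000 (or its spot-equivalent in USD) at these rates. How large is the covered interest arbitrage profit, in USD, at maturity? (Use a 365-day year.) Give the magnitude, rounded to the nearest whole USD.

USD 16,067

T = 180/365 years.
Keep in SGD, deliver into the forward: 2,700,000·1.037775342·0.5329 = USD 1,493,182.30.
Swap to USD now, deposit: 2,700,000·0.5456·1.002712329 = USD 1,477,115.59.
The quoted forward overvalues SGD, so borrow USD, buy SGD at spot, deposit the SGD at 7.66%, and sell the proceeds forward at 0.5329.
The gap between the two covered legs is USD 16,067.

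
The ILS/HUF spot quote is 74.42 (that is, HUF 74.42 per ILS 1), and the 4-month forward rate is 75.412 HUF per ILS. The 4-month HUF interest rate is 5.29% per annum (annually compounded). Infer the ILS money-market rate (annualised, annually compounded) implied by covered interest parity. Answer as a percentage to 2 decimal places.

1.19%

T = 4/12 years.
By CIP, F/S equals the HUF-to-ILS growth ratio: 75.412/74.42 = 1.0133298.
The HUF side grows by (1 + 0.0529)^(4/12) = 1.0173312.
Hence g_ILS = 1.0039488.
r = 1.0039488^(12/4) − 1 = 0.011893 → 1.19%.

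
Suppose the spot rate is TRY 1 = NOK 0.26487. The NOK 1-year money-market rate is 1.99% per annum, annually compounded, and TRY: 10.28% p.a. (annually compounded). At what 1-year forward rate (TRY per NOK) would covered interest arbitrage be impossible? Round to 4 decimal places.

4.0823

T = 1 year.
Growth of 1 NOK over T: (1 + 0.0199)^1 = 1.019900.
TRY accumulates by (1 + 0.1028)^1 = 1.102800.
So F = 0.26487 × 1.019900 / 1.102800 = 0.2449591 (NOK/TRY).
Invert for TRY per NOK: 1 / 0.2449591 = 4.0823.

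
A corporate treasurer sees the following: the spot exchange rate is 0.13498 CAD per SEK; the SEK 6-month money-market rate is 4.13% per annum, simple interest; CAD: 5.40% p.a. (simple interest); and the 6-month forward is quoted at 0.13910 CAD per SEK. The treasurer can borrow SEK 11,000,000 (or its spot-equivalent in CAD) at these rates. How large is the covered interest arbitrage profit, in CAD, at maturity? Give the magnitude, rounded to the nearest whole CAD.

T = 6/12 years.
Invest the SEK and cover forward: 11,000,000 × 1.020650 × 0.13910 = CAD 1,561,696.57.
Convert at spot and invest in CAD: 11,000,000 × 0.13498 × 1.027000 = CAD 1,524,869.06.
The quoted forward overvalues SEK, so borrow CAD, buy SEK at spot, deposit the SEK at 4.13%, and sell the proceeds forward at 0.13910.
Profit = 1,561,696.57 − 1,524,869.06 = CAD 36,828.

CAD 36,828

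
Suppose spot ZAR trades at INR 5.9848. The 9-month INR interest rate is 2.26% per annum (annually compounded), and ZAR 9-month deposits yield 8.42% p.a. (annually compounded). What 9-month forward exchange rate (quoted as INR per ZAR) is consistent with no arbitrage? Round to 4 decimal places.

5.7279

T = 9/12 years.
INR accumulates by (1 + 0.0226)^(9/12) = 1.0169026.
ZAR accumulates by (1 + 0.0842)^(9/12) = 1.0625076.
So F = 5.9848 × 1.0169026 / 1.0625076 = 5.727920 (INR/ZAR).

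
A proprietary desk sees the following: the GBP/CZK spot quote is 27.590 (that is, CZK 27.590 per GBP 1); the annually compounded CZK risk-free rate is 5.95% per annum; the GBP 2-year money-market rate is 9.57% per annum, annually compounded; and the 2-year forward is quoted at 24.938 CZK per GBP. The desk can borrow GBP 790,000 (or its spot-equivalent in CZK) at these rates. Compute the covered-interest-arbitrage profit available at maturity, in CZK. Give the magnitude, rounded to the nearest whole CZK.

CZK 814,773

T = 2 years.
Keep in GBP, deliver into the forward: 790,000·1.20055849·24.938 = CZK 23,652,226.82.
Swap to CZK now, deposit: 790,000·27.590·1.12254025 = CZK 24,466,999.54.
The quoted forward undervalues GBP, so borrow GBP, convert to CZK at spot, deposit the CZK at 5.95%, and buy GBP forward at 24.938 to cover the loan.
Profit = 24,466,999.54 − 23,652,226.82 = CZK 814,773.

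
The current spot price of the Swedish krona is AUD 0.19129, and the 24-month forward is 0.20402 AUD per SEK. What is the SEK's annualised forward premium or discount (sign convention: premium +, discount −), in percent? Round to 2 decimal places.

T = 2 years.
SEK trades forward at +6.65482% vs spot over the period.
Annualise by dividing by T: 0.0665482 / 2 = 0.033274 → 3.33%.

+3.33%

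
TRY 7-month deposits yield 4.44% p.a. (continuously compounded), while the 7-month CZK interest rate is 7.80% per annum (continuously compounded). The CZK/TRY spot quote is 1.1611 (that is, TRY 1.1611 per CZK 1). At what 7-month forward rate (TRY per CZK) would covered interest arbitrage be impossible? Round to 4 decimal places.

T = 7/12 years.
Growth of 1 TRY over T: e^(0.0444×7/12) = 1.0262383.
Growth of 1 CZK over T: e^(0.0780×7/12) = 1.046551.
CIP: F = S · (grow TRY)/(grow CZK) = 1.1611 × 1.0262383/1.046551 = 1.138564 TRY per CZK.

1.1386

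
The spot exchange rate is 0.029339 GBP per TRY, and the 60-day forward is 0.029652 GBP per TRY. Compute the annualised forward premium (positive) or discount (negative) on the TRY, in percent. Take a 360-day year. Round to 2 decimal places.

+6.40%

T = 60/360 years.
TRY trades forward at +1.06684% vs spot over the period.
×(1/T) gives 6.40% p.a.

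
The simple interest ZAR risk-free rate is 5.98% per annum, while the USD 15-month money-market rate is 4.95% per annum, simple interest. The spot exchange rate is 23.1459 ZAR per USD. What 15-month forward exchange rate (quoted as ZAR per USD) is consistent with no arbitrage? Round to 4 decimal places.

23.4265

T = 15/12 years.
Growth of 1 ZAR over T: 1 + 0.0598×15/12 = 1.074750.
USD growth factor: 1 + 0.0495×15/12 = 1.061875.
So F = 23.1459 × 1.074750 / 1.061875 = 23.426539 (ZAR/USD).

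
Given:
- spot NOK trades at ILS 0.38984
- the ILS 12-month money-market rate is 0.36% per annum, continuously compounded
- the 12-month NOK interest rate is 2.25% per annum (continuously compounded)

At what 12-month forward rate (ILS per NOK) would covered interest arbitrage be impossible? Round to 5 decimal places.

T = 1 year.
Growth of 1 ILS over T: e^(0.0036×1) = 1.0036065.
NOK accumulates by e^(0.0225×1) = 1.022755.
CIP: F = S · (grow ILS)/(grow NOK) = 0.38984 × 1.0036065/1.022755 = 0.3825412 ILS per NOK.

0.38254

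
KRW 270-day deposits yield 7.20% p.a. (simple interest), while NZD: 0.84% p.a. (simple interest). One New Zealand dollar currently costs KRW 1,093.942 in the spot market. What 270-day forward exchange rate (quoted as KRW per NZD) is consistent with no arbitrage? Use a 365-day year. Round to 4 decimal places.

1145.0904

T = 270/365 years.
Growth of 1 KRW over T: 1 + 0.0720×270/365 = 1.053260274.
Growth of 1 NZD over T: 1 + 0.0084×270/365 = 1.0062136986.
So F = 1093.942 × 1.053260274 / 1.0062136986 = 1145.090404 (KRW/NZD).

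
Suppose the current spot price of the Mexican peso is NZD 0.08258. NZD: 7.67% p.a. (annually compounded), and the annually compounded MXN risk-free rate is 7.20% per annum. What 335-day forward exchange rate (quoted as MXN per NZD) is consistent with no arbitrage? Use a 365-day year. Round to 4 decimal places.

T = 335/365 years.
NZD accumulates by (1 + 0.0767)^(335/365) = 1.0701799.
MXN accumulates by (1 + 0.0720)^(335/365) = 1.06589156.
CIP: F = S · (grow NZD)/(grow MXN) = 0.08258 × 1.0701799/1.06589156 = 0.082912239 NZD per MXN.
Quoted the other way: 1/0.082912239 = 12.0609 MXN per NZD.

12.0609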